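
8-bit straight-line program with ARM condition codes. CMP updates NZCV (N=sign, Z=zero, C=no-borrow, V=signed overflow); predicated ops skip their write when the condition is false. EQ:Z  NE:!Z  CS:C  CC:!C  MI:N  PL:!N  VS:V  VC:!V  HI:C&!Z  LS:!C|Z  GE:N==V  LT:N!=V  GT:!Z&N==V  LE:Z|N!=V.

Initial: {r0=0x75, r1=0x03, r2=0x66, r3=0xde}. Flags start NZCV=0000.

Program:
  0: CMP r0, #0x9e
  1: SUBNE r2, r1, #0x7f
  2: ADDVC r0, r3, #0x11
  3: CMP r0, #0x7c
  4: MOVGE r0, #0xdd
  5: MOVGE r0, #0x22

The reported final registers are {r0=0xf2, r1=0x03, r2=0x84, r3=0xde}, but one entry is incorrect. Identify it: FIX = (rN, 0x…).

[0] flags=1001 → (cmp)
[1] flags=1001 NE?T → r2=0x84
[2] flags=1001 VC?F → skip
[3] flags=1000 → (cmp)
[4] flags=1000 GE?F → skip
[5] flags=1000 GE?F → skip

FIX = (r0, 0x75)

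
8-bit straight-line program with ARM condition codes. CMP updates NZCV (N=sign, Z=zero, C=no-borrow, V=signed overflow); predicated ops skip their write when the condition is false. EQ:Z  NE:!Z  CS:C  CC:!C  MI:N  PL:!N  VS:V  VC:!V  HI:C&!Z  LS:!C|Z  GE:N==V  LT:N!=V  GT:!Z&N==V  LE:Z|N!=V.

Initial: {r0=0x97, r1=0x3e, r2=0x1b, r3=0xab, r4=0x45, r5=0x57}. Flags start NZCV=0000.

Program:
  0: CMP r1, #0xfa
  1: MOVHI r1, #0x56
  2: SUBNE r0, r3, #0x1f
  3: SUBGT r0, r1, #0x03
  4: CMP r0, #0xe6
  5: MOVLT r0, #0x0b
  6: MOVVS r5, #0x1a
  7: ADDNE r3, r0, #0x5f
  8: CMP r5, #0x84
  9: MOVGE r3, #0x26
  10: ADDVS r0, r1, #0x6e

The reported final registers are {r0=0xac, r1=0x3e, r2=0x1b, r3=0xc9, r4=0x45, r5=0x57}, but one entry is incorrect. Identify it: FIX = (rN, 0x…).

FIX = (r3, 0x26)

0: ✓ CMP  NZCV=0000
1: · MOVHI
2: ✓ SUBNE  r0←0x8c
3: ✓ SUBGT  r0←0x3b
4: ✓ CMP  NZCV=0000
5: · MOVLT
6: · MOVVS
7: ✓ ADDNE  r3←0x9a
8: ✓ CMP  NZCV=1001
9: ✓ MOVGE  r3←0x26
10: ✓ ADDVS  r0←0xac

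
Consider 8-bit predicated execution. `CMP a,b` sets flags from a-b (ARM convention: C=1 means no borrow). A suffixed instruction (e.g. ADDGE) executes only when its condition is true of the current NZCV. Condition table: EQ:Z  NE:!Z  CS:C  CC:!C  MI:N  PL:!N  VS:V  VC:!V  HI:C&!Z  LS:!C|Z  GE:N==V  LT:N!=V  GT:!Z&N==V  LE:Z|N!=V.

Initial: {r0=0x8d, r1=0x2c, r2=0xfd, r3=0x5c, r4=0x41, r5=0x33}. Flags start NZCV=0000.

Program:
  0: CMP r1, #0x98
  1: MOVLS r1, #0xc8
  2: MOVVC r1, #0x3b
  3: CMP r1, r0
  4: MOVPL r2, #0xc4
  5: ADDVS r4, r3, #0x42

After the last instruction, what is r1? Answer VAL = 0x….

VAL = 0xc8

[0] flags=1001 → (cmp)
[1] flags=1001 LS?T → r1=0xc8
[2] flags=1001 VC?F → skip
[3] flags=0010 → (cmp)
[4] flags=0010 PL?T → r2=0xc4
[5] flags=0010 VS?F → skip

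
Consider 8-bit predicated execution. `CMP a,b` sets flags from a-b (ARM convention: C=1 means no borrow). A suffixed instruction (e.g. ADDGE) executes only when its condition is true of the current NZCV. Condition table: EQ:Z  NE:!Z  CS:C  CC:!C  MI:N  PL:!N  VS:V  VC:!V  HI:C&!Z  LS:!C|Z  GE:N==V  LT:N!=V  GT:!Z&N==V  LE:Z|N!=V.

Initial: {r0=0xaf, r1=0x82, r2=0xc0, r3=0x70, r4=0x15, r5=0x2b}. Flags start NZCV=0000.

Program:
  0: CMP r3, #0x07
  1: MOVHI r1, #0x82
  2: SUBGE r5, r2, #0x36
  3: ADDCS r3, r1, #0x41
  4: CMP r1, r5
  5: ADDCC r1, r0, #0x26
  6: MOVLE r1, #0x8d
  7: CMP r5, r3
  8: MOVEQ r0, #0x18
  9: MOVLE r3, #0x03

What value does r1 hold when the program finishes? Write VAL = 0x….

VAL = 0x8d

0: ✓ CMP  NZCV=0010
1: ✓ MOVHI  r1←0x82
2: ✓ SUBGE  r5←0x8a
3: ✓ ADDCS  r3←0xc3
4: ✓ CMP  NZCV=1000
5: ✓ ADDCC  r1←0xd5
6: ✓ MOVLE  r1←0x8d
7: ✓ CMP  NZCV=1000
8: · MOVEQ
9: ✓ MOVLE  r3←0x03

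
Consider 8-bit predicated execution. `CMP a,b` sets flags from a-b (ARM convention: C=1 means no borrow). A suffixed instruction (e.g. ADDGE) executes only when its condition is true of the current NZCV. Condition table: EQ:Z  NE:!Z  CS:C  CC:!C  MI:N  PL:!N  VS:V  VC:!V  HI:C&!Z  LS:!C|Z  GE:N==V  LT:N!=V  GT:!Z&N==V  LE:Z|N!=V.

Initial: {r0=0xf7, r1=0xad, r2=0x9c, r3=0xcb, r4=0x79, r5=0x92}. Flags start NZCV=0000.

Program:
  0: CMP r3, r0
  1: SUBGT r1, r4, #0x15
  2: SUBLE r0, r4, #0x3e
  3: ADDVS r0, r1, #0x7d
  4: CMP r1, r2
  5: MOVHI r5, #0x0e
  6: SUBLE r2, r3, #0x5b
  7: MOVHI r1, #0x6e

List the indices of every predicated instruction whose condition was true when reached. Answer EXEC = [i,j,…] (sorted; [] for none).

0: ✓ CMP  NZCV=1000
1: · SUBGT
2: ✓ SUBLE  r0←0x3b
3: · ADDVS
4: ✓ CMP  NZCV=0010
5: ✓ MOVHI  r5←0x0e
6: · SUBLE
7: ✓ MOVHI  r1←0x6e

EXEC = [2,5,7]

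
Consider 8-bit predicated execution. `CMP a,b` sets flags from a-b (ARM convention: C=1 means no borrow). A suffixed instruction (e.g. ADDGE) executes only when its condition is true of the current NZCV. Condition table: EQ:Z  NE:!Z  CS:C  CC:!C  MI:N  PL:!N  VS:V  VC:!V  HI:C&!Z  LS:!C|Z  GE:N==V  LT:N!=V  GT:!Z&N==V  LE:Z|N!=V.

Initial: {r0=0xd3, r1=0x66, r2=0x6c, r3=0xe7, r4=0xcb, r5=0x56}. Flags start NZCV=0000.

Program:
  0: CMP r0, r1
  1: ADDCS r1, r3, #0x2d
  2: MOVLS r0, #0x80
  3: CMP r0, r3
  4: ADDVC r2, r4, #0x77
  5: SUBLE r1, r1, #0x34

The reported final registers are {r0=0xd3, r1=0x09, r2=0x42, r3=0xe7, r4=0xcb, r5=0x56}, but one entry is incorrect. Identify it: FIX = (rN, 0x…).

0: ✓ CMP  NZCV=0011
1: ✓ ADDCS  r1←0x14
2: · MOVLS
3: ✓ CMP  NZCV=1000
4: ✓ ADDVC  r2←0x42
5: ✓ SUBLE  r1←0xe0

FIX = (r1, 0xe0)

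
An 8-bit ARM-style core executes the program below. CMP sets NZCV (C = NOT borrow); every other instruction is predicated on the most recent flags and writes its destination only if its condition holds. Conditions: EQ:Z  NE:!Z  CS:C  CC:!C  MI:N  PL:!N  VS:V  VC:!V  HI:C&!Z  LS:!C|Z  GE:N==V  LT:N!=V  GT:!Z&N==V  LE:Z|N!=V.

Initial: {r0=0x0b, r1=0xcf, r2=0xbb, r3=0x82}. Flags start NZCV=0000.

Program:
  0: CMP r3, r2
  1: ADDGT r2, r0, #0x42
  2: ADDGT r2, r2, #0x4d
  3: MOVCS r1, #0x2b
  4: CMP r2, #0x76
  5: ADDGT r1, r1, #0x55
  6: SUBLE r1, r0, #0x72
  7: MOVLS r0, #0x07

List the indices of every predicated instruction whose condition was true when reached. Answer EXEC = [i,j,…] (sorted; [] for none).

EXEC = [6]

[0] flags=1000 → (cmp)
[1] flags=1000 GT?F → skip
[2] flags=1000 GT?F → skip
[3] flags=1000 CS?F → skip
[4] flags=0011 → (cmp)
[5] flags=0011 GT?F → skip
[6] flags=0011 LE?T → r1=0x99
[7] flags=0011 LS?F → skip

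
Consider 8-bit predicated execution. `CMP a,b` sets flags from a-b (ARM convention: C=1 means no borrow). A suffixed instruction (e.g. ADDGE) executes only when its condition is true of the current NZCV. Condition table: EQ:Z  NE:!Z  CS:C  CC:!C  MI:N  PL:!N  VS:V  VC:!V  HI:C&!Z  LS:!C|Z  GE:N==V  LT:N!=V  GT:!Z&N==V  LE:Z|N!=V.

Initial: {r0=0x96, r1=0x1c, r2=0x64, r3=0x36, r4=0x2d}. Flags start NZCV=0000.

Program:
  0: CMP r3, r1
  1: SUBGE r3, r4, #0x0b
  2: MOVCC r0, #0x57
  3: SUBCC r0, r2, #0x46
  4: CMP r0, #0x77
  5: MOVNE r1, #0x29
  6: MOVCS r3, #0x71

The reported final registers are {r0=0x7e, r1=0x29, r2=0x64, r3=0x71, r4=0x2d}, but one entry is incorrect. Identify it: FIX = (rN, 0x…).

0: ✓ CMP  NZCV=0010
1: ✓ SUBGE  r3←0x22
2: · MOVCC
3: · SUBCC
4: ✓ CMP  NZCV=0011
5: ✓ MOVNE  r1←0x29
6: ✓ MOVCS  r3←0x71

FIX = (r0, 0x96)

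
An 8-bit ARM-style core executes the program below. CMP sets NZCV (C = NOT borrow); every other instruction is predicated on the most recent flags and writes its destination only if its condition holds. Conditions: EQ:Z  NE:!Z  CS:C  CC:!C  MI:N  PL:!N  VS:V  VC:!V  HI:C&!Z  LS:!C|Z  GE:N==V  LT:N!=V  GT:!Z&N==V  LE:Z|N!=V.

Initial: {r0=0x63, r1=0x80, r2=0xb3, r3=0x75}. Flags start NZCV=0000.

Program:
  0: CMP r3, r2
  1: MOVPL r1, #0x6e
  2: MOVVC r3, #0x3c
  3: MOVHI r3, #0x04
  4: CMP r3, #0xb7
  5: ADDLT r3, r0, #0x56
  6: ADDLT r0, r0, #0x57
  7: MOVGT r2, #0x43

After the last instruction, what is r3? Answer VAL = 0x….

VAL = 0x75

0: ✓ CMP  NZCV=1001
1: · MOVPL
2: · MOVVC
3: · MOVHI
4: ✓ CMP  NZCV=1001
5: · ADDLT
6: · ADDLT
7: ✓ MOVGT  r2←0x43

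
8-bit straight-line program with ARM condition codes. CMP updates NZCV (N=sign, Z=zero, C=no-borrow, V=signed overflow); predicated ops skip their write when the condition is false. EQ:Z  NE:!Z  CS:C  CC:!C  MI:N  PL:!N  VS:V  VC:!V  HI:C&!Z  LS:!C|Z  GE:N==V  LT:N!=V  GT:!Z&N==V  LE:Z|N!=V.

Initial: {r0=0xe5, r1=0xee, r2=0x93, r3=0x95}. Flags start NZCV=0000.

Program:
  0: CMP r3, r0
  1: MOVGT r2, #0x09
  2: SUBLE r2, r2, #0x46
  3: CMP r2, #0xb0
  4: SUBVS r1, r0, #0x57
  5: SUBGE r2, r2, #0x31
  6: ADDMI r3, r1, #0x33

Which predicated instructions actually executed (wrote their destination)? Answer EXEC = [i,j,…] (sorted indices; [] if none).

0: ✓ CMP  NZCV=1000
1: · MOVGT
2: ✓ SUBLE  r2←0x4d
3: ✓ CMP  NZCV=1001
4: ✓ SUBVS  r1←0x8e
5: ✓ SUBGE  r2←0x1c
6: ✓ ADDMI  r3←0xc1

EXEC = [2,4,5,6]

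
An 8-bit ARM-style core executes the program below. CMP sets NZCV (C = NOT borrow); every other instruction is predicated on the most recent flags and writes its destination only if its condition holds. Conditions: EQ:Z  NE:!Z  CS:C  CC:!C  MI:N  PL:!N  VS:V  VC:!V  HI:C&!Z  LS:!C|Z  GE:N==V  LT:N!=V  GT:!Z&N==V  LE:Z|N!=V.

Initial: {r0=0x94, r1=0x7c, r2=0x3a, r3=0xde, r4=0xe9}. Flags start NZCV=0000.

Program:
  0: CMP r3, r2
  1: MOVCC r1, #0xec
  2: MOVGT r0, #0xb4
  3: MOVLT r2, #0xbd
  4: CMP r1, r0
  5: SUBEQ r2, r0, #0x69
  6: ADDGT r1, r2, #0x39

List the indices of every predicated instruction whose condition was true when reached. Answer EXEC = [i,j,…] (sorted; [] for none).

[0] flags=1010 → (cmp)
[1] flags=1010 CC?F → skip
[2] flags=1010 GT?F → skip
[3] flags=1010 LT?T → r2=0xbd
[4] flags=1001 → (cmp)
[5] flags=1001 EQ?F → skip
[6] flags=1001 GT?T → r1=0xf6

EXEC = [3,6]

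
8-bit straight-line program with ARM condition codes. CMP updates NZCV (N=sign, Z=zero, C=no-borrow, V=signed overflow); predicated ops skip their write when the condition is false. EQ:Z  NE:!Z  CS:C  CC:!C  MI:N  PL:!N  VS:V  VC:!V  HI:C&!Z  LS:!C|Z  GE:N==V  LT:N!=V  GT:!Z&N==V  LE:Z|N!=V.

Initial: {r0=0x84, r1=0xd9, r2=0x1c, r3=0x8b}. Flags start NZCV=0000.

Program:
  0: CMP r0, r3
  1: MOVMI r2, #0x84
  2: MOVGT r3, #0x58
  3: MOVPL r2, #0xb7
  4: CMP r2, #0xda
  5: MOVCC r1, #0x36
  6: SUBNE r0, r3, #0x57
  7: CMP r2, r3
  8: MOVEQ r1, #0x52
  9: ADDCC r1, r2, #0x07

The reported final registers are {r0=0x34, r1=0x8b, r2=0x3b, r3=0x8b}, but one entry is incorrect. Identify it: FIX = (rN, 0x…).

0: ✓ CMP  NZCV=1000
1: ✓ MOVMI  r2←0x84
2: · MOVGT
3: · MOVPL
4: ✓ CMP  NZCV=1000
5: ✓ MOVCC  r1←0x36
6: ✓ SUBNE  r0←0x34
7: ✓ CMP  NZCV=1000
8: · MOVEQ
9: ✓ ADDCC  r1←0x8b

FIX = (r2, 0x84)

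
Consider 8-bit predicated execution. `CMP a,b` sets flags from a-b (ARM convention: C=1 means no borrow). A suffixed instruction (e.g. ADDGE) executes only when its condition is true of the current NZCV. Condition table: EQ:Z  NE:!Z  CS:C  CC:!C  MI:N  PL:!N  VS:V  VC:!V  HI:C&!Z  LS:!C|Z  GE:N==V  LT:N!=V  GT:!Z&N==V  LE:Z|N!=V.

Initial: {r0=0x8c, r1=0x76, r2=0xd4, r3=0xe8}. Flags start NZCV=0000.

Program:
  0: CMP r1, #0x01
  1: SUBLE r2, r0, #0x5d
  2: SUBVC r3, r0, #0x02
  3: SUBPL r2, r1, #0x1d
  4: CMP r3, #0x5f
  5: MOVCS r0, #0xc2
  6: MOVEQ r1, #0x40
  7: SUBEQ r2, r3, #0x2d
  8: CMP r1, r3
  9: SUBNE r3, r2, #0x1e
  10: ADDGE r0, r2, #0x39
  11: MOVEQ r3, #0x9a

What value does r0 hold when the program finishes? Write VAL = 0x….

0: ✓ CMP  NZCV=0010
1: · SUBLE
2: ✓ SUBVC  r3←0x8a
3: ✓ SUBPL  r2←0x59
4: ✓ CMP  NZCV=0011
5: ✓ MOVCS  r0←0xc2
6: · MOVEQ
7: · SUBEQ
8: ✓ CMP  NZCV=1001
9: ✓ SUBNE  r3←0x3b
10: ✓ ADDGE  r0←0x92
11: · MOVEQ

VAL = 0x92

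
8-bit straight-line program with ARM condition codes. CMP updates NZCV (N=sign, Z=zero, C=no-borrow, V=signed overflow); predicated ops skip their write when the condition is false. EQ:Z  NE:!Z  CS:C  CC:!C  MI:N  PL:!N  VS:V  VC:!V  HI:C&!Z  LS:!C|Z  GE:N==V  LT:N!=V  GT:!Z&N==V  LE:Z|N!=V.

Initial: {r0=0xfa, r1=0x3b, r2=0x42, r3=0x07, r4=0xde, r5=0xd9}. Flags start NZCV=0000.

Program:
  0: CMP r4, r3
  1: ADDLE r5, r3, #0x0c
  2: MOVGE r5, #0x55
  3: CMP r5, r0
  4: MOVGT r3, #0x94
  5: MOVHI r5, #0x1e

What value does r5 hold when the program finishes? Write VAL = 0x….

VAL = 0x13

0: ✓ CMP  NZCV=1010
1: ✓ ADDLE  r5←0x13
2: · MOVGE
3: ✓ CMP  NZCV=0000
4: ✓ MOVGT  r3←0x94
5: · MOVHI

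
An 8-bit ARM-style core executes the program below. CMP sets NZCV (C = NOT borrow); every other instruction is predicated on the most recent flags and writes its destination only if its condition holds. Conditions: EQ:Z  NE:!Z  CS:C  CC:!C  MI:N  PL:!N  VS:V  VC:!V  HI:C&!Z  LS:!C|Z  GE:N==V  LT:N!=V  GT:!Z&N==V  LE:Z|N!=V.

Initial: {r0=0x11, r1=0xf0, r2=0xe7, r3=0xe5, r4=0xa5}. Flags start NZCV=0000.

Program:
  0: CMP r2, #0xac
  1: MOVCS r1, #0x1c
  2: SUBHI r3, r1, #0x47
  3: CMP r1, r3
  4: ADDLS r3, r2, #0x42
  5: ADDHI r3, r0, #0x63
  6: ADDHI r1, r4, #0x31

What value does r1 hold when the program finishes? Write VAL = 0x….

0: ✓ CMP  NZCV=0010
1: ✓ MOVCS  r1←0x1c
2: ✓ SUBHI  r3←0xd5
3: ✓ CMP  NZCV=0000
4: ✓ ADDLS  r3←0x29
5: · ADDHI
6: · ADDHI

VAL = 0x1c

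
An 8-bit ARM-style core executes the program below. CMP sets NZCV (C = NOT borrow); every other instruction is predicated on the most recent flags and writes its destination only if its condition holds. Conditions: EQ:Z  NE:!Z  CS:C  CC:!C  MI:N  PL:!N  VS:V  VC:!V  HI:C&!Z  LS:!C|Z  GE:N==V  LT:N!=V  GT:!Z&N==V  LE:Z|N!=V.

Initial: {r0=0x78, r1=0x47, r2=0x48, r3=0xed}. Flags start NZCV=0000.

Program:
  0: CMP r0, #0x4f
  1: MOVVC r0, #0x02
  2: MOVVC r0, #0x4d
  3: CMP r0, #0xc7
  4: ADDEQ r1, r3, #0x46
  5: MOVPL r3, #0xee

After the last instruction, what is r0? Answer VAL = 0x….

[0] flags=0010 → (cmp)
[1] flags=0010 VC?T → r0=0x02
[2] flags=0010 VC?T → r0=0x4d
[3] flags=1001 → (cmp)
[4] flags=1001 EQ?F → skip
[5] flags=1001 PL?F → skip

VAL = 0x4d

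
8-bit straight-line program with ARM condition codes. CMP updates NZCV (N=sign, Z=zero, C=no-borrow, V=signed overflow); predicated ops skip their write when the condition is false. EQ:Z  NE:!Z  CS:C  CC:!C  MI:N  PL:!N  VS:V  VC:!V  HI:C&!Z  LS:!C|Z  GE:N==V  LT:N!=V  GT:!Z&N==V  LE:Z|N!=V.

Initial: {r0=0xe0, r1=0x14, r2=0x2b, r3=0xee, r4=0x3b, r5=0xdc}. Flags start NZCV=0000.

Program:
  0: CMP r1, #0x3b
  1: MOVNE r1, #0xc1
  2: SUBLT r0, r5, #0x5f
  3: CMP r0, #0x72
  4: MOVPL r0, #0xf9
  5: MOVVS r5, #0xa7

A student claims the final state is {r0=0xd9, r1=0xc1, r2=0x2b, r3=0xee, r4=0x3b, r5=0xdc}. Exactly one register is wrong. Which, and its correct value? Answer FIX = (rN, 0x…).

0: ✓ CMP  NZCV=1000
1: ✓ MOVNE  r1←0xc1
2: ✓ SUBLT  r0←0x7d
3: ✓ CMP  NZCV=0010
4: ✓ MOVPL  r0←0xf9
5: · MOVVS

FIX = (r0, 0xf9)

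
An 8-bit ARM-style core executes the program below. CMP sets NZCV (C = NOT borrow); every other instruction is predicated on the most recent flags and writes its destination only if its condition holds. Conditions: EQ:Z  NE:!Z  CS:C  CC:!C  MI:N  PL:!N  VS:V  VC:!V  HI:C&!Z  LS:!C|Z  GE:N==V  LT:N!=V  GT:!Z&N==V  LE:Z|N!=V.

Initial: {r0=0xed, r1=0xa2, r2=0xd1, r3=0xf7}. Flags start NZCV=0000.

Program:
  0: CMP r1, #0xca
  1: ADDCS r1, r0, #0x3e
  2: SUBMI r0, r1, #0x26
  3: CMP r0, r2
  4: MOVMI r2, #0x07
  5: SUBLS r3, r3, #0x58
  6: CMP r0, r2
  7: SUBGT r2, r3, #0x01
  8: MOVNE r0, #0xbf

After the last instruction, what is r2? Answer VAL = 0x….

0: ✓ CMP  NZCV=1000
1: · ADDCS
2: ✓ SUBMI  r0←0x7c
3: ✓ CMP  NZCV=1001
4: ✓ MOVMI  r2←0x07
5: ✓ SUBLS  r3←0x9f
6: ✓ CMP  NZCV=0010
7: ✓ SUBGT  r2←0x9e
8: ✓ MOVNE  r0←0xbf

VAL = 0x9e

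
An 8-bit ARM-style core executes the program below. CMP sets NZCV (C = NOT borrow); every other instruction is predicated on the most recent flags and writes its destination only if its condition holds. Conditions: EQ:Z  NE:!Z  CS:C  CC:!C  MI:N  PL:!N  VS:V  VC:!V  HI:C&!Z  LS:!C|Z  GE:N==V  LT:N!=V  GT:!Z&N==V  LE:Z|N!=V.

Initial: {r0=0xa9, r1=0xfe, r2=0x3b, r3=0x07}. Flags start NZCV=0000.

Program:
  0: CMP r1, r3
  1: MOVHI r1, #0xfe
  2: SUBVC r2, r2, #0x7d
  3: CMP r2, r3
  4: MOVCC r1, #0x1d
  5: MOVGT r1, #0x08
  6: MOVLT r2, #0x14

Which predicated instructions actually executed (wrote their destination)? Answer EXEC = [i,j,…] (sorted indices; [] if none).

EXEC = [1,2,6]

0: ✓ CMP  NZCV=1010
1: ✓ MOVHI  r1←0xfe
2: ✓ SUBVC  r2←0xbe
3: ✓ CMP  NZCV=1010
4: · MOVCC
5: · MOVGT
6: ✓ MOVLT  r2←0x14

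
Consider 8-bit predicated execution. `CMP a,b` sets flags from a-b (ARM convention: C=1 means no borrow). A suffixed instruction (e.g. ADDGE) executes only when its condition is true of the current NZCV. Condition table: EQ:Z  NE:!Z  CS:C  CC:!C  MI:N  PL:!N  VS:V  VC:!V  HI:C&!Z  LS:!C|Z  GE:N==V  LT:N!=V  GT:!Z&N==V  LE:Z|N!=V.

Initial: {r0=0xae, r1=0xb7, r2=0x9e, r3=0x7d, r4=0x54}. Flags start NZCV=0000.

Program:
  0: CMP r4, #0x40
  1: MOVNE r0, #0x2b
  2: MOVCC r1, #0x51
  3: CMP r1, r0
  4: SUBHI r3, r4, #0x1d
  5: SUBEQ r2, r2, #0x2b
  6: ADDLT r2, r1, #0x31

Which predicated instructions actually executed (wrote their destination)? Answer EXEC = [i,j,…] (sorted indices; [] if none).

0: ✓ CMP  NZCV=0010
1: ✓ MOVNE  r0←0x2b
2: · MOVCC
3: ✓ CMP  NZCV=1010
4: ✓ SUBHI  r3←0x37
5: · SUBEQ
6: ✓ ADDLT  r2←0xe8

EXEC = [1,4,6]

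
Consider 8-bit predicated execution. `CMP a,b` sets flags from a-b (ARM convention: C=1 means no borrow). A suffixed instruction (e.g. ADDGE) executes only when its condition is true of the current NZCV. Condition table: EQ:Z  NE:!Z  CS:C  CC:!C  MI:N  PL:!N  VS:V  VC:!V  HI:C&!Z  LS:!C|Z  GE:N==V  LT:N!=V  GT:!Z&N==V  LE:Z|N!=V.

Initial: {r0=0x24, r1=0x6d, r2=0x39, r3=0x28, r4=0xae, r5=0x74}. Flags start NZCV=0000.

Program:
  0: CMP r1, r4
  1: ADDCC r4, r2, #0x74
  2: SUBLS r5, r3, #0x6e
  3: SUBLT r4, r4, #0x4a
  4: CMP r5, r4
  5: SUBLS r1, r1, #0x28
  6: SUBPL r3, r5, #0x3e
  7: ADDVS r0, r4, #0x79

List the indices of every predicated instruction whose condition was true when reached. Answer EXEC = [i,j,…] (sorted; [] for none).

EXEC = [1,2,6]

[0] flags=1001 → (cmp)
[1] flags=1001 CC?T → r4=0xad
[2] flags=1001 LS?T → r5=0xba
[3] flags=1001 LT?F → skip
[4] flags=0010 → (cmp)
[5] flags=0010 LS?F → skip
[6] flags=0010 PL?T → r3=0x7c
[7] flags=0010 VS?F → skip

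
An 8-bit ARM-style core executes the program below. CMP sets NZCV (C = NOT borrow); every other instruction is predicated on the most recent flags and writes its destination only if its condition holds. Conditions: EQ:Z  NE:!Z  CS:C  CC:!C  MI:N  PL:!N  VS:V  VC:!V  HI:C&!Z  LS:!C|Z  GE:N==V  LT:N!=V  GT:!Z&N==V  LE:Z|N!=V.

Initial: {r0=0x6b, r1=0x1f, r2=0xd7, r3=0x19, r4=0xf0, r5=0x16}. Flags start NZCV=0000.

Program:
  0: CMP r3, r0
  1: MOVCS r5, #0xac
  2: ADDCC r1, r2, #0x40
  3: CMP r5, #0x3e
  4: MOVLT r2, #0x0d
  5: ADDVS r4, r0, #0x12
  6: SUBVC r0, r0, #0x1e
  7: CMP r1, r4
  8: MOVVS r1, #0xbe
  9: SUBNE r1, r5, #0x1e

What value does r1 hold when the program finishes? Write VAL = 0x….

VAL = 0xf8

[0] flags=1000 → (cmp)
[1] flags=1000 CS?F → skip
[2] flags=1000 CC?T → r1=0x17
[3] flags=1000 → (cmp)
[4] flags=1000 LT?T → r2=0x0d
[5] flags=1000 VS?F → skip
[6] flags=1000 VC?T → r0=0x4d
[7] flags=0000 → (cmp)
[8] flags=0000 VS?F → skip
[9] flags=0000 NE?T → r1=0xf8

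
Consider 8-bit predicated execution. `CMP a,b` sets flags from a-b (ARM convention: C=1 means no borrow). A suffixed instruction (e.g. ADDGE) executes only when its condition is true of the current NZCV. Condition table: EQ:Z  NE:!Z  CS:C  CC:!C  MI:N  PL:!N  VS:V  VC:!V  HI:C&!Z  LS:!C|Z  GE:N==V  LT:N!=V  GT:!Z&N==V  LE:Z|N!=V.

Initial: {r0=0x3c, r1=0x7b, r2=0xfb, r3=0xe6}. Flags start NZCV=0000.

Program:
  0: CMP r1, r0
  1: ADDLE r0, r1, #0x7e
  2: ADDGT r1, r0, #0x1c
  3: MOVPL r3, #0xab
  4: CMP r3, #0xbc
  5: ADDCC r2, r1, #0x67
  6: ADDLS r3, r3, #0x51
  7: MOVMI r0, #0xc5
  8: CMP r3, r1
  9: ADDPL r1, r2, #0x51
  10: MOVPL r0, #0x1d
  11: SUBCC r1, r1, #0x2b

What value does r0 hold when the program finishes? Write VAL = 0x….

VAL = 0xc5

0: ✓ CMP  NZCV=0010
1: · ADDLE
2: ✓ ADDGT  r1←0x58
3: ✓ MOVPL  r3←0xab
4: ✓ CMP  NZCV=1000
5: ✓ ADDCC  r2←0xbf
6: ✓ ADDLS  r3←0xfc
7: ✓ MOVMI  r0←0xc5
8: ✓ CMP  NZCV=1010
9: · ADDPL
10: · MOVPL
11: · SUBCC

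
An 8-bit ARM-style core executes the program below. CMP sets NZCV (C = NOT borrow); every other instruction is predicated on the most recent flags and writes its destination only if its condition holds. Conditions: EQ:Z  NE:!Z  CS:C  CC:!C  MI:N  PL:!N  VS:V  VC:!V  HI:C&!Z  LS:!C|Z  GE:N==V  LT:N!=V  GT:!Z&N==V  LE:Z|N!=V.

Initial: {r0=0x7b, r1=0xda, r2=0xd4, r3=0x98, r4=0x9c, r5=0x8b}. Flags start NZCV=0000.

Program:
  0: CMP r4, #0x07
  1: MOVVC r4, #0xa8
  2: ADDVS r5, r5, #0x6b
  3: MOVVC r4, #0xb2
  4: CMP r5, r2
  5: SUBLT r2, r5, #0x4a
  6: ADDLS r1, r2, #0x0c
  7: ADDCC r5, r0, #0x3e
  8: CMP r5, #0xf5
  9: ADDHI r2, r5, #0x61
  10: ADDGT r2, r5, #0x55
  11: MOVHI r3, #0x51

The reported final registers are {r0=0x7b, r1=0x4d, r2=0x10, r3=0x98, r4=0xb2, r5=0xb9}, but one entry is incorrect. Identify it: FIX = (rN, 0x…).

0: ✓ CMP  NZCV=1010
1: ✓ MOVVC  r4←0xa8
2: · ADDVS
3: ✓ MOVVC  r4←0xb2
4: ✓ CMP  NZCV=1000
5: ✓ SUBLT  r2←0x41
6: ✓ ADDLS  r1←0x4d
7: ✓ ADDCC  r5←0xb9
8: ✓ CMP  NZCV=1000
9: · ADDHI
10: · ADDGT
11: · MOVHI

FIX = (r2, 0x41)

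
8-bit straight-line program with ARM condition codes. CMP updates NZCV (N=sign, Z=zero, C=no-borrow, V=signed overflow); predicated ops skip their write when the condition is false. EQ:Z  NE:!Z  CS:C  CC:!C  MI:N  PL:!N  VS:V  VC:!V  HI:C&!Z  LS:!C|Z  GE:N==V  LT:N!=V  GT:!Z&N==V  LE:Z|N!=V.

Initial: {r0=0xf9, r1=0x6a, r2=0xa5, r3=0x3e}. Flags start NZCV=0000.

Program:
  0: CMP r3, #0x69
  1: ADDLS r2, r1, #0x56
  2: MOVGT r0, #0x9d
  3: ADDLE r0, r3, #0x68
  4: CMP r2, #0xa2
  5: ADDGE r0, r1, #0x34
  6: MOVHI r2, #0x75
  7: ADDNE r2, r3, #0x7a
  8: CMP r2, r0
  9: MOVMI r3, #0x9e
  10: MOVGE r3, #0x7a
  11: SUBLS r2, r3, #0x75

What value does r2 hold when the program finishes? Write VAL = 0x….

0: ✓ CMP  NZCV=1000
1: ✓ ADDLS  r2←0xc0
2: · MOVGT
3: ✓ ADDLE  r0←0xa6
4: ✓ CMP  NZCV=0010
5: ✓ ADDGE  r0←0x9e
6: ✓ MOVHI  r2←0x75
7: ✓ ADDNE  r2←0xb8
8: ✓ CMP  NZCV=0010
9: · MOVMI
10: ✓ MOVGE  r3←0x7a
11: · SUBLS

VAL = 0xb8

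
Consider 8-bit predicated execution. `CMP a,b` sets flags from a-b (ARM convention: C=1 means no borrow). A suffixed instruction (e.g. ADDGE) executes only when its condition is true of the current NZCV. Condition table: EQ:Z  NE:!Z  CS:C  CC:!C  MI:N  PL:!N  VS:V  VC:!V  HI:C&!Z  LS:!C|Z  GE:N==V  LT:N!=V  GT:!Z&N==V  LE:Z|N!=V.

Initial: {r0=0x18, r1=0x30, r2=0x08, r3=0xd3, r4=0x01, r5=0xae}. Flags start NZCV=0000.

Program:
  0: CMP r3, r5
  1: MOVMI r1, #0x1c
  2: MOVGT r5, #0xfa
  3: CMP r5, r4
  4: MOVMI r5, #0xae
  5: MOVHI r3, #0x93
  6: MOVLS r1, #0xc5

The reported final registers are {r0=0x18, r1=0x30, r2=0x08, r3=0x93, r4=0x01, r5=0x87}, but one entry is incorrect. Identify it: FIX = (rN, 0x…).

FIX = (r5, 0xae)

0: ✓ CMP  NZCV=0010
1: · MOVMI
2: ✓ MOVGT  r5←0xfa
3: ✓ CMP  NZCV=1010
4: ✓ MOVMI  r5←0xae
5: ✓ MOVHI  r3←0x93
6: · MOVLS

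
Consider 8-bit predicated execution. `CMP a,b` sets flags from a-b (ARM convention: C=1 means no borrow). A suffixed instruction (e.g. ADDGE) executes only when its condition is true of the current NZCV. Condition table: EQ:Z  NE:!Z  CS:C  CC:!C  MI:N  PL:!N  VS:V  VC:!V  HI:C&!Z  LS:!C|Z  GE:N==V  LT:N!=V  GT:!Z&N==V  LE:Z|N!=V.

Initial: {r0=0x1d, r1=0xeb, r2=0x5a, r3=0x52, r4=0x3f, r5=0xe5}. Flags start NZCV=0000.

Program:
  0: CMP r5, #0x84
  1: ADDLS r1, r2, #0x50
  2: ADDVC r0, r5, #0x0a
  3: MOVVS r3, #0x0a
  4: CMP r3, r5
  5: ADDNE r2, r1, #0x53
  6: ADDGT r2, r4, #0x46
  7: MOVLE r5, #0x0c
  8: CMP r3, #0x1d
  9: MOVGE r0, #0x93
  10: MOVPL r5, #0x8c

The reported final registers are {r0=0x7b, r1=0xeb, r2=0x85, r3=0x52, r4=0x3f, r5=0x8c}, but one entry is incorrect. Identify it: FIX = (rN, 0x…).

FIX = (r0, 0x93)

[0] flags=0010 → (cmp)
[1] flags=0010 LS?F → skip
[2] flags=0010 VC?T → r0=0xef
[3] flags=0010 VS?F → skip
[4] flags=0000 → (cmp)
[5] flags=0000 NE?T → r2=0x3e
[6] flags=0000 GT?T → r2=0x85
[7] flags=0000 LE?F → skip
[8] flags=0010 → (cmp)
[9] flags=0010 GE?T → r0=0x93
[10] flags=0010 PL?T → r5=0x8c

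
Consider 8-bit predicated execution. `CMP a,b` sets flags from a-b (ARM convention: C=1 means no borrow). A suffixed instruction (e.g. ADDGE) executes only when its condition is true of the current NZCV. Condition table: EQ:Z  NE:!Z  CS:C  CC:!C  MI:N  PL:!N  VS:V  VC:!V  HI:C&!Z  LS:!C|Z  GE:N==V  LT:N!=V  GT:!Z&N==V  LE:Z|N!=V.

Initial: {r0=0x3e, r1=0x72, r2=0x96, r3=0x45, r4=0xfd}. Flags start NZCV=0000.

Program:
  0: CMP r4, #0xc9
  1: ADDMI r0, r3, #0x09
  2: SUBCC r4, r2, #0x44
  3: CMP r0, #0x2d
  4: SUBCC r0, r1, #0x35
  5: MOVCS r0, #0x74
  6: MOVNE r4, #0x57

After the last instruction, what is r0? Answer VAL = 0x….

VAL = 0x74

0: ✓ CMP  NZCV=0010
1: · ADDMI
2: · SUBCC
3: ✓ CMP  NZCV=0010
4: · SUBCC
5: ✓ MOVCS  r0←0x74
6: ✓ MOVNE  r4←0x57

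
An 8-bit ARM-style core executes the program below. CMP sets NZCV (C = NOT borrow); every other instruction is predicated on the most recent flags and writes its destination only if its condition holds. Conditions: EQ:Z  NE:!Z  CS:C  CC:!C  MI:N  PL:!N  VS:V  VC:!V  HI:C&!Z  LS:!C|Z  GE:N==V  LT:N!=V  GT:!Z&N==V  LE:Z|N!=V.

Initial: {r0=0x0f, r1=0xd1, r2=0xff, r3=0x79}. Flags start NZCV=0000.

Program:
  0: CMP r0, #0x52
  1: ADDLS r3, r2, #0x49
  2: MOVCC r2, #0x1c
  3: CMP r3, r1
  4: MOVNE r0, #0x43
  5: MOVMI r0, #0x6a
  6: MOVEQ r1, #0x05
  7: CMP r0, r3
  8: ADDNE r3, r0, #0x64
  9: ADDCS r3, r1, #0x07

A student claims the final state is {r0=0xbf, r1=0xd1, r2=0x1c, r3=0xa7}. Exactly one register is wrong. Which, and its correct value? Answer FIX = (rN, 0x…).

FIX = (r0, 0x43)

[0] flags=1000 → (cmp)
[1] flags=1000 LS?T → r3=0x48
[2] flags=1000 CC?T → r2=0x1c
[3] flags=0000 → (cmp)
[4] flags=0000 NE?T → r0=0x43
[5] flags=0000 MI?F → skip
[6] flags=0000 EQ?F → skip
[7] flags=1000 → (cmp)
[8] flags=1000 NE?T → r3=0xa7
[9] flags=1000 CS?F → skip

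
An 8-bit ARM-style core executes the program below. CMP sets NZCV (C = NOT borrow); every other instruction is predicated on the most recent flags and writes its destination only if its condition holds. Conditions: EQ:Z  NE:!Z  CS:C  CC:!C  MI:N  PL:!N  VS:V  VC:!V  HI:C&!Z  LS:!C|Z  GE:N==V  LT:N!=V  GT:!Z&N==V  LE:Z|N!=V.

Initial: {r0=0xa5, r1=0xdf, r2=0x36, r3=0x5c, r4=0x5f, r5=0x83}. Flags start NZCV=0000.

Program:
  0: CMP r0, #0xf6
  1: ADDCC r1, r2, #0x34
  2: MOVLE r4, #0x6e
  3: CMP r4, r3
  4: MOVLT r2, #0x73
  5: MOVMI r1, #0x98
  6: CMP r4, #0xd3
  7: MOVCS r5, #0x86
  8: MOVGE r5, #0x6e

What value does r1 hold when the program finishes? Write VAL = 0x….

VAL = 0x6a

[0] flags=1000 → (cmp)
[1] flags=1000 CC?T → r1=0x6a
[2] flags=1000 LE?T → r4=0x6e
[3] flags=0010 → (cmp)
[4] flags=0010 LT?F → skip
[5] flags=0010 MI?F → skip
[6] flags=1001 → (cmp)
[7] flags=1001 CS?F → skip
[8] flags=1001 GE?T → r5=0x6e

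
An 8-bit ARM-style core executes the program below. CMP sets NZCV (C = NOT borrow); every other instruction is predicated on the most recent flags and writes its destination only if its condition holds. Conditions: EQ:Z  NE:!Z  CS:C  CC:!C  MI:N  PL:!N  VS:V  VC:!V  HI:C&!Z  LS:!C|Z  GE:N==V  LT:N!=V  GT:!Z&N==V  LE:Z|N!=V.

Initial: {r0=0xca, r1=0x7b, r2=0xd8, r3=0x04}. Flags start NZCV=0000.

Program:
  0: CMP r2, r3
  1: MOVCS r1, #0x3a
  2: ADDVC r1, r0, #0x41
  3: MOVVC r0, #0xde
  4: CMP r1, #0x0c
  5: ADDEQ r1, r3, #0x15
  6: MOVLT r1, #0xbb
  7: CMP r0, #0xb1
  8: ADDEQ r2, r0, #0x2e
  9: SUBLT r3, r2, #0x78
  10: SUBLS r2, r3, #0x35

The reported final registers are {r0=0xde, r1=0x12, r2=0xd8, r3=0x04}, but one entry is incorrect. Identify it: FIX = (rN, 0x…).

[0] flags=1010 → (cmp)
[1] flags=1010 CS?T → r1=0x3a
[2] flags=1010 VC?T → r1=0x0b
[3] flags=1010 VC?T → r0=0xde
[4] flags=1000 → (cmp)
[5] flags=1000 EQ?F → skip
[6] flags=1000 LT?T → r1=0xbb
[7] flags=0010 → (cmp)
[8] flags=0010 EQ?F → skip
[9] flags=0010 LT?F → skip
[10] flags=0010 LS?F → skip

FIX = (r1, 0xbb)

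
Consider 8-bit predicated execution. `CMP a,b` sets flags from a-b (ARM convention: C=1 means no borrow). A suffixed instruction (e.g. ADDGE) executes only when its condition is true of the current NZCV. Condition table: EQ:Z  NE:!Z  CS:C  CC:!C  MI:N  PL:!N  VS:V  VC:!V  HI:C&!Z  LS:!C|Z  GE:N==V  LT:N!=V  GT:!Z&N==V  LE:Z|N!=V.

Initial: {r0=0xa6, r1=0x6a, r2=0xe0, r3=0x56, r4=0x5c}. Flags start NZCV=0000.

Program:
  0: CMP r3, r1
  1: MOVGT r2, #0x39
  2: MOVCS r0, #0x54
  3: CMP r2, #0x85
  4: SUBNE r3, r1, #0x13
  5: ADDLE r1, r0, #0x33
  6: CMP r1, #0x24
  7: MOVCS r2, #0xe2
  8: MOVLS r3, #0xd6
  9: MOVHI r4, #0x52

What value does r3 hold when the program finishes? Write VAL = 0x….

0: ✓ CMP  NZCV=1000
1: · MOVGT
2: · MOVCS
3: ✓ CMP  NZCV=0010
4: ✓ SUBNE  r3←0x57
5: · ADDLE
6: ✓ CMP  NZCV=0010
7: ✓ MOVCS  r2←0xe2
8: · MOVLS
9: ✓ MOVHI  r4←0x52

VAL = 0x57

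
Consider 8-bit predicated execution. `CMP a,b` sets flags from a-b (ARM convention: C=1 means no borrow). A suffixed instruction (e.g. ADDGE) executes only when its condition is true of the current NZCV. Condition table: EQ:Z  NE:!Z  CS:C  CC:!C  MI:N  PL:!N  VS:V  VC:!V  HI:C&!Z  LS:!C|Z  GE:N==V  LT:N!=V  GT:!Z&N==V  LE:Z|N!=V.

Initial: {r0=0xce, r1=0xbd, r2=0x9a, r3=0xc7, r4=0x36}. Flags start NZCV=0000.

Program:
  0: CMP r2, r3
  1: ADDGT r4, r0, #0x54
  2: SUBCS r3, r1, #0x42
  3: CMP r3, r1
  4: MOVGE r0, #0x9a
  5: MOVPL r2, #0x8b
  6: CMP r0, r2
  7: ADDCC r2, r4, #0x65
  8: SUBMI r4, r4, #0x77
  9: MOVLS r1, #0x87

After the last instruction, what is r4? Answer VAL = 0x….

[0] flags=1000 → (cmp)
[1] flags=1000 GT?F → skip
[2] flags=1000 CS?F → skip
[3] flags=0010 → (cmp)
[4] flags=0010 GE?T → r0=0x9a
[5] flags=0010 PL?T → r2=0x8b
[6] flags=0010 → (cmp)
[7] flags=0010 CC?F → skip
[8] flags=0010 MI?F → skip
[9] flags=0010 LS?F → skip

VAL = 0x36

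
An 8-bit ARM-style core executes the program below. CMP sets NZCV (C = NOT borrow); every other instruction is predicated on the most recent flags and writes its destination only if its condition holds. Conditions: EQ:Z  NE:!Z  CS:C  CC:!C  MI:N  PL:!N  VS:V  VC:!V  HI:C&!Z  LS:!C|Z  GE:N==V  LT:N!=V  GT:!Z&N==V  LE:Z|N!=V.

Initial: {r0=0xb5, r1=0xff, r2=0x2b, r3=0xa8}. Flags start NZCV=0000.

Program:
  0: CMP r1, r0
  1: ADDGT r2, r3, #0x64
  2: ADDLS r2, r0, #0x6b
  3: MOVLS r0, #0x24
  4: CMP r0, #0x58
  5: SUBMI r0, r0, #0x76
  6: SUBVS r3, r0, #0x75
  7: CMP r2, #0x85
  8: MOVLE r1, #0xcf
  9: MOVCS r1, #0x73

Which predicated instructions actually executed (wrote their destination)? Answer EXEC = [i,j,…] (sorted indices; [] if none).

EXEC = [1,6]

0: ✓ CMP  NZCV=0010
1: ✓ ADDGT  r2←0x0c
2: · ADDLS
3: · MOVLS
4: ✓ CMP  NZCV=0011
5: · SUBMI
6: ✓ SUBVS  r3←0x40
7: ✓ CMP  NZCV=1001
8: · MOVLE
9: · MOVCS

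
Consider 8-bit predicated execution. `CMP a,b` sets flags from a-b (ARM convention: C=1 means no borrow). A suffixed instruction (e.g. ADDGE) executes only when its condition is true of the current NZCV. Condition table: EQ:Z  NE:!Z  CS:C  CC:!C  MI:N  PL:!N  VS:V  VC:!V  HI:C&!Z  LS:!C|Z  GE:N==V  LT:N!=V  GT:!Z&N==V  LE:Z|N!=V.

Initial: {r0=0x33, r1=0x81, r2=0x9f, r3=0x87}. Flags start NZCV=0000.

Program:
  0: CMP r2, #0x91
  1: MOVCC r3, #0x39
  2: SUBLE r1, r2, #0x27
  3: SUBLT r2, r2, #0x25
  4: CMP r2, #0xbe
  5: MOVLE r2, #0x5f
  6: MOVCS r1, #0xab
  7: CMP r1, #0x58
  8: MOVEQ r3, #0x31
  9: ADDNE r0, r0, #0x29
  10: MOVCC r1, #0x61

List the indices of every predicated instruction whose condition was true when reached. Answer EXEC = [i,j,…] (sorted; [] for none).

0: ✓ CMP  NZCV=0010
1: · MOVCC
2: · SUBLE
3: · SUBLT
4: ✓ CMP  NZCV=1000
5: ✓ MOVLE  r2←0x5f
6: · MOVCS
7: ✓ CMP  NZCV=0011
8: · MOVEQ
9: ✓ ADDNE  r0←0x5c
10: · MOVCC

EXEC = [5,9]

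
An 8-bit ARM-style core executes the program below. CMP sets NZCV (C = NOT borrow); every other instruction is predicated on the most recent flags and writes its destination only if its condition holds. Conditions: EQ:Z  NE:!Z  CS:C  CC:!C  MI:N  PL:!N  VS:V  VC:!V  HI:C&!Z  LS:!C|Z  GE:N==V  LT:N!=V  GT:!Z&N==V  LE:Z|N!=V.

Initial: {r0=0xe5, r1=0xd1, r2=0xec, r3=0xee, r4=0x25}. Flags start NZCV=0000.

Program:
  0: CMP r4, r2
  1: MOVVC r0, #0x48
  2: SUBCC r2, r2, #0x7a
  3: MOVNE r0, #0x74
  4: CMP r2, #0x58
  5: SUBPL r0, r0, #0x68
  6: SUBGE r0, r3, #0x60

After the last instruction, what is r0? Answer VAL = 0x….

0: ✓ CMP  NZCV=0000
1: ✓ MOVVC  r0←0x48
2: ✓ SUBCC  r2←0x72
3: ✓ MOVNE  r0←0x74
4: ✓ CMP  NZCV=0010
5: ✓ SUBPL  r0←0x0c
6: ✓ SUBGE  r0←0x8e

VAL = 0x8e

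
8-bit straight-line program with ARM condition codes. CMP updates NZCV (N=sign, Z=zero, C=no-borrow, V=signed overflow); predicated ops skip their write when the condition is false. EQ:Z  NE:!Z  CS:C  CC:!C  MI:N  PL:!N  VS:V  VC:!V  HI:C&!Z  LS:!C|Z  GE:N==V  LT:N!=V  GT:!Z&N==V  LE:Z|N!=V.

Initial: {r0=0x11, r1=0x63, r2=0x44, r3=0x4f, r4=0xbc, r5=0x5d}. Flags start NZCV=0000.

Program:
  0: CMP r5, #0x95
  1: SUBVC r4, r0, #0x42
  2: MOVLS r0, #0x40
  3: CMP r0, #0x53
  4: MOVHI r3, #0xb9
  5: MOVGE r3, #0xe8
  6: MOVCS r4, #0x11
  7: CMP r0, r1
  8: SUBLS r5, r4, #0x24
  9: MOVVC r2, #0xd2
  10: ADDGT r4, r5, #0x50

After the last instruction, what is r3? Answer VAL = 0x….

VAL = 0x4f

[0] flags=1001 → (cmp)
[1] flags=1001 VC?F → skip
[2] flags=1001 LS?T → r0=0x40
[3] flags=1000 → (cmp)
[4] flags=1000 HI?F → skip
[5] flags=1000 GE?F → skip
[6] flags=1000 CS?F → skip
[7] flags=1000 → (cmp)
[8] flags=1000 LS?T → r5=0x98
[9] flags=1000 VC?T → r2=0xd2
[10] flags=1000 GT?F → skip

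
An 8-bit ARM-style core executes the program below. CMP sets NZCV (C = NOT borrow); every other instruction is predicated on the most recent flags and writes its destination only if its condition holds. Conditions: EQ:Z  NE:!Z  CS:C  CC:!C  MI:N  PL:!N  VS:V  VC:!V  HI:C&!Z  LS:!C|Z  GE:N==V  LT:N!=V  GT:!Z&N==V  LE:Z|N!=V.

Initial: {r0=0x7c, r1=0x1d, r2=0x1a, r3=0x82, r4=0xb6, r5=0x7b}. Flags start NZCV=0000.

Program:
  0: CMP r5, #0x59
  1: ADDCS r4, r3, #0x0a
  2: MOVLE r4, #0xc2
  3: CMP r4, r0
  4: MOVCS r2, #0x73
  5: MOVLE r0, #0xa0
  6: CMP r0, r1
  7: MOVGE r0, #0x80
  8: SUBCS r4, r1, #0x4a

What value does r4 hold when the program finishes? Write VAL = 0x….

[0] flags=0010 → (cmp)
[1] flags=0010 CS?T → r4=0x8c
[2] flags=0010 LE?F → skip
[3] flags=0011 → (cmp)
[4] flags=0011 CS?T → r2=0x73
[5] flags=0011 LE?T → r0=0xa0
[6] flags=1010 → (cmp)
[7] flags=1010 GE?F → skip
[8] flags=1010 CS?T → r4=0xd3

VAL = 0xd3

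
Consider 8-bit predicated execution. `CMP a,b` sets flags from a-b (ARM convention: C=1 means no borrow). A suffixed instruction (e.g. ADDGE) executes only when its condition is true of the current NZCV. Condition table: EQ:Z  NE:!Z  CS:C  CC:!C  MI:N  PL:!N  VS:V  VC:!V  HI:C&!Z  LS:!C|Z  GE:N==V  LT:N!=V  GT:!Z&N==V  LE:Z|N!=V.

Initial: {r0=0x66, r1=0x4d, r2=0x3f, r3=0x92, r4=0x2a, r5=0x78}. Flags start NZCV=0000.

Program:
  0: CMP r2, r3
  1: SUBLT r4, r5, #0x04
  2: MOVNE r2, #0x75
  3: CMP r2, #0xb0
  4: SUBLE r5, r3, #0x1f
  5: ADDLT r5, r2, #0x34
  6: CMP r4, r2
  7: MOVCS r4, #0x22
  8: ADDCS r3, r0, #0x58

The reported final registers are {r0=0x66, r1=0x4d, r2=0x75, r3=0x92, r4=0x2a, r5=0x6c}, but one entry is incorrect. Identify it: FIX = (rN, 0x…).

FIX = (r5, 0x78)

[0] flags=1001 → (cmp)
[1] flags=1001 LT?F → skip
[2] flags=1001 NE?T → r2=0x75
[3] flags=1001 → (cmp)
[4] flags=1001 LE?F → skip
[5] flags=1001 LT?F → skip
[6] flags=1000 → (cmp)
[7] flags=1000 CS?F → skip
[8] flags=1000 CS?F → skip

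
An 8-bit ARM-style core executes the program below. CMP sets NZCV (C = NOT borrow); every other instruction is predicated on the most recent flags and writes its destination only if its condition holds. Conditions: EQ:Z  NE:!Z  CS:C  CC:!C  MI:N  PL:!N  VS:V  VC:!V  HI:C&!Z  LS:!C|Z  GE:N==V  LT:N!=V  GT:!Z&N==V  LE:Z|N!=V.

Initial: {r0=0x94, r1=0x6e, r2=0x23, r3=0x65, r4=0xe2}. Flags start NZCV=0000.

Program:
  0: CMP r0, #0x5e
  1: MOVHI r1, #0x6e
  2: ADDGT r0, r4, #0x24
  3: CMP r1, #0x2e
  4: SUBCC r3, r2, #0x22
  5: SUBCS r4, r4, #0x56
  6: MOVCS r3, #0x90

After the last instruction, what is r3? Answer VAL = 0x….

VAL = 0x90

0: ✓ CMP  NZCV=0011
1: ✓ MOVHI  r1←0x6e
2: · ADDGT
3: ✓ CMP  NZCV=0010
4: · SUBCC
5: ✓ SUBCS  r4←0x8c
6: ✓ MOVCS  r3←0x90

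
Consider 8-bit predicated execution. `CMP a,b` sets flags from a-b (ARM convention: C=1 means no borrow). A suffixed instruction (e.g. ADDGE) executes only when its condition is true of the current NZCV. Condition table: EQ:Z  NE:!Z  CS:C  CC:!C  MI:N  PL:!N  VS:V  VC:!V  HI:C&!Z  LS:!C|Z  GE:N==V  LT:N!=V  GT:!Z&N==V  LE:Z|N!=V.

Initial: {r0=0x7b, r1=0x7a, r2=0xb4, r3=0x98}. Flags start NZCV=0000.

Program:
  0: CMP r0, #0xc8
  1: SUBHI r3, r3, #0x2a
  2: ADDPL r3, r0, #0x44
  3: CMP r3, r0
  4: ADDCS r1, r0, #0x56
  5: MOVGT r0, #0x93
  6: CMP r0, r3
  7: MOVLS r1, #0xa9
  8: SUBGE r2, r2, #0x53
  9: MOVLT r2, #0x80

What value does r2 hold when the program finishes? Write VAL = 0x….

[0] flags=1001 → (cmp)
[1] flags=1001 HI?F → skip
[2] flags=1001 PL?F → skip
[3] flags=0011 → (cmp)
[4] flags=0011 CS?T → r1=0xd1
[5] flags=0011 GT?F → skip
[6] flags=1001 → (cmp)
[7] flags=1001 LS?T → r1=0xa9
[8] flags=1001 GE?T → r2=0x61
[9] flags=1001 LT?F → skip

VAL = 0x61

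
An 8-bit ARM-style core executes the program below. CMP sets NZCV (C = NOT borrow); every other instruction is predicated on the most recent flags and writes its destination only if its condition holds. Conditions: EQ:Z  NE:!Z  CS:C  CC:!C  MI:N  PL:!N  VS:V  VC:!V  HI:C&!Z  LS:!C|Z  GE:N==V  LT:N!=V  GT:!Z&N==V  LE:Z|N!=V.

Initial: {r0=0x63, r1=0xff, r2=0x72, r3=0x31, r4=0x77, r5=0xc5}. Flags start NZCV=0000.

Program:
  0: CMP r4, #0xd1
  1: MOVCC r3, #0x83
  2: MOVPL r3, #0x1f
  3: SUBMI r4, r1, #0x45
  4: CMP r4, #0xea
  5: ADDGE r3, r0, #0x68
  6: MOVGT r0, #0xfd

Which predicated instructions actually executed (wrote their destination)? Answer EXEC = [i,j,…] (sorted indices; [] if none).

0: ✓ CMP  NZCV=1001
1: ✓ MOVCC  r3←0x83
2: · MOVPL
3: ✓ SUBMI  r4←0xba
4: ✓ CMP  NZCV=1000
5: · ADDGE
6: · MOVGT

EXEC = [1,3]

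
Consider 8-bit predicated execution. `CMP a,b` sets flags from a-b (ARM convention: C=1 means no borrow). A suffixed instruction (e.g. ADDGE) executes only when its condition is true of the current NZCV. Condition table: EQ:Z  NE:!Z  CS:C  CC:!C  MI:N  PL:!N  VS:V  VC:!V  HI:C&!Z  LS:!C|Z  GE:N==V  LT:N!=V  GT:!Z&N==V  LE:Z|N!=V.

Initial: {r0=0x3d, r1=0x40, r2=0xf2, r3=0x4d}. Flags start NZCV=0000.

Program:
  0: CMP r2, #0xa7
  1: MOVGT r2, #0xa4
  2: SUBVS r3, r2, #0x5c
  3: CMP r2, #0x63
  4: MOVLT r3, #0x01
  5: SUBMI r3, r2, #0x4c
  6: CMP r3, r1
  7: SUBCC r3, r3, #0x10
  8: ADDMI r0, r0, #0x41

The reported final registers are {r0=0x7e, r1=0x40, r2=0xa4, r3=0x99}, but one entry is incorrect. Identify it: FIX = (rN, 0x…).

[0] flags=0010 → (cmp)
[1] flags=0010 GT?T → r2=0xa4
[2] flags=0010 VS?F → skip
[3] flags=0011 → (cmp)
[4] flags=0011 LT?T → r3=0x01
[5] flags=0011 MI?F → skip
[6] flags=1000 → (cmp)
[7] flags=1000 CC?T → r3=0xf1
[8] flags=1000 MI?T → r0=0x7e

FIX = (r3, 0xf1)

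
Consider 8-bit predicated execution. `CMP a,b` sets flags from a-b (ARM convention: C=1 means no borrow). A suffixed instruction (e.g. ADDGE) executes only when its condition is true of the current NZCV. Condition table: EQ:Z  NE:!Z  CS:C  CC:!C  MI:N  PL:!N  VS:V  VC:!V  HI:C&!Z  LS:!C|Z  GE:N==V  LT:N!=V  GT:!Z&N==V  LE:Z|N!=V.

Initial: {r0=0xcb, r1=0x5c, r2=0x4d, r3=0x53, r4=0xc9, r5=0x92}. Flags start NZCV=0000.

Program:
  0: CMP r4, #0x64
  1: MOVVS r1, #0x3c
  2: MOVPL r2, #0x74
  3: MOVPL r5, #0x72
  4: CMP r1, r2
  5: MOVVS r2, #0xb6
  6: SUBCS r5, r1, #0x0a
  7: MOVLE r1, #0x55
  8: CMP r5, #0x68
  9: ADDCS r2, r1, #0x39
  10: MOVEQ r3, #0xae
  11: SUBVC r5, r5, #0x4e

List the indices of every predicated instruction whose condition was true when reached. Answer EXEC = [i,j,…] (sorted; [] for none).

EXEC = [1,2,3,7,9,11]

[0] flags=0011 → (cmp)
[1] flags=0011 VS?T → r1=0x3c
[2] flags=0011 PL?T → r2=0x74
[3] flags=0011 PL?T → r5=0x72
[4] flags=1000 → (cmp)
[5] flags=1000 VS?F → skip
[6] flags=1000 CS?F → skip
[7] flags=1000 LE?T → r1=0x55
[8] flags=0010 → (cmp)
[9] flags=0010 CS?T → r2=0x8e
[10] flags=0010 EQ?F → skip
[11] flags=0010 VC?T → r5=0x24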